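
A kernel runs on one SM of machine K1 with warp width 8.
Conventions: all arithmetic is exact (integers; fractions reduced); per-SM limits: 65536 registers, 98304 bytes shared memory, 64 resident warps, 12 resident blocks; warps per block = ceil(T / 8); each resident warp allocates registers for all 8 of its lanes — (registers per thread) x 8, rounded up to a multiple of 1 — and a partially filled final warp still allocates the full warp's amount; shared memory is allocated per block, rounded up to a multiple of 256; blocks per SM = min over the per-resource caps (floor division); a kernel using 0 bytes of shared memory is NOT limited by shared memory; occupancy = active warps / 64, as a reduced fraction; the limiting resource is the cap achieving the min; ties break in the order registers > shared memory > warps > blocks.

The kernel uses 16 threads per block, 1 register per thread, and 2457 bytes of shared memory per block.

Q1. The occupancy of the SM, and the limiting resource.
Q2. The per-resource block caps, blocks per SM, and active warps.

Answer: occupancy 3/8, limited by blocks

registers: 4096 blocks
shared memory: 38 blocks
warps: 32 blocks
blocks: 12 blocks

Answer: 12 blocks, 24 active warps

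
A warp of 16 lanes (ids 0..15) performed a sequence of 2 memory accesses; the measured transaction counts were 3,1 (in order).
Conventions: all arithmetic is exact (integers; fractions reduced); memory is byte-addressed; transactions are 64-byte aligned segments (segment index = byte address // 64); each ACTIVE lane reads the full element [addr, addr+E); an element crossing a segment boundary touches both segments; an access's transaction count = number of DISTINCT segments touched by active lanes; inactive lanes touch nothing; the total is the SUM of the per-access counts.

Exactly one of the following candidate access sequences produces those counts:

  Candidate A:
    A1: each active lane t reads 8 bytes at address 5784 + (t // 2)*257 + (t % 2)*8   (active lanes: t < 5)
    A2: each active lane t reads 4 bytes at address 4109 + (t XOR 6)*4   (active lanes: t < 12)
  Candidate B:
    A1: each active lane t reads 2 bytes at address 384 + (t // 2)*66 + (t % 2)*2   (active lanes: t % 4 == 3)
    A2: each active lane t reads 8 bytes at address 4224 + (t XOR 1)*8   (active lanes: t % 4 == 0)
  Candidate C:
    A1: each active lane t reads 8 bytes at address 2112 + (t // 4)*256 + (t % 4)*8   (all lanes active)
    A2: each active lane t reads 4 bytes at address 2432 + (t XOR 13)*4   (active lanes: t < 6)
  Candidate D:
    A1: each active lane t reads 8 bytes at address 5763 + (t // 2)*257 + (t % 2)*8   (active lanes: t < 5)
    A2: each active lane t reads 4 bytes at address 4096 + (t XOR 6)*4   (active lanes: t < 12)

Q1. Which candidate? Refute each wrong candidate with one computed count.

A: A2 gives 2 transactions, not 1
B: A1 gives 4 transactions, not 3
C: A1 gives 4 transactions, not 3
D: all counts match (3,1)

Answer: D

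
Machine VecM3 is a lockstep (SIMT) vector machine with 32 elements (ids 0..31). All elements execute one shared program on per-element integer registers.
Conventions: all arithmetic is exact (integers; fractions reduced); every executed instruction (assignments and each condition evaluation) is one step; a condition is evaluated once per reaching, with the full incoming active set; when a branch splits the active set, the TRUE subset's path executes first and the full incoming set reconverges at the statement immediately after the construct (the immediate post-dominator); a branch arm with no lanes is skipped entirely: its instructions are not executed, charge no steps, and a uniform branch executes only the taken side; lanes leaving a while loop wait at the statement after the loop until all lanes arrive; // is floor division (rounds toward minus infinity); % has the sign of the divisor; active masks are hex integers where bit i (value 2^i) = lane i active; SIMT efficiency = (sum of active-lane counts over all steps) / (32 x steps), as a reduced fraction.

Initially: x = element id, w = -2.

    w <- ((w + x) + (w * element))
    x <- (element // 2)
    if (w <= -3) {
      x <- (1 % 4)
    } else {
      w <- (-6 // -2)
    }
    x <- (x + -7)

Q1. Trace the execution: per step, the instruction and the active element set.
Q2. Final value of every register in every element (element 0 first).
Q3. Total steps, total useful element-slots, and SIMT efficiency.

step 0: w <- ((w + x) + (w * element)) 0xffffffff
step 1: x <- (element // 2)          0xffffffff
step 2: eval (w <= -3)               0xffffffff
step 3: x <- (1 % 4)                 0xfffffffe
step 4: w <- (-6 // -2)              0x00000001
step 5: x <- (x + -7)                0xffffffff

Answer: 6 steps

x: -7,-6,-6,-6,-6,-6,-6,-6,-6,-6,-6,-6,-6,-6,-6,-6,-6,-6,-6,-6,-6,-6,-6,-6,-6,-6,-6,-6,-6,-6,-6,-6
w: 3,-3,-4,-5,-6,-7,-8,-9,-10,-11,-12,-13,-14,-15,-16,-17,-18,-19,-20,-21,-22,-23,-24,-25,-26,-27,-28,-29,-30,-31,-32,-33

steps = 6; useful = 160; efficiency = 160/192 = 5/6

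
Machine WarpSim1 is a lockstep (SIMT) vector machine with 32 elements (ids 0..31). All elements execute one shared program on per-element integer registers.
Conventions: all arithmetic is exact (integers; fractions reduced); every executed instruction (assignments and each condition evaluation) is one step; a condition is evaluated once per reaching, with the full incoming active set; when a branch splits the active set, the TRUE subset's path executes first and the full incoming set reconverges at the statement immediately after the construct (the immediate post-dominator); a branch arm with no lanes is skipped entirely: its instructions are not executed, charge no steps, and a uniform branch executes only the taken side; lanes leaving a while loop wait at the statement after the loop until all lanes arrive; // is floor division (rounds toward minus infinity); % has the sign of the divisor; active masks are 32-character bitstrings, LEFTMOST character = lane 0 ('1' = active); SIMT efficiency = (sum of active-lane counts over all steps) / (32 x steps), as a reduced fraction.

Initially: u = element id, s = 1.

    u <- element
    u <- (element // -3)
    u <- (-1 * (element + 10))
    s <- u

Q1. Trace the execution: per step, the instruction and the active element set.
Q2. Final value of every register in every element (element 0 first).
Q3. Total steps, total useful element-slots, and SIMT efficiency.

step 0: u <- element                 11111111111111111111111111111111
step 1: u <- (element // -3)         11111111111111111111111111111111
step 2: u <- (-1 * (element + 10))   11111111111111111111111111111111
step 3: s <- u                       11111111111111111111111111111111

Answer: 4 steps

u: -10,-11,-12,-13,-14,-15,-16,-17,-18,-19,-20,-21,-22,-23,-24,-25,-26,-27,-28,-29,-30,-31,-32,-33,-34,-35,-36,-37,-38,-39,-40,-41
s: -10,-11,-12,-13,-14,-15,-16,-17,-18,-19,-20,-21,-22,-23,-24,-25,-26,-27,-28,-29,-30,-31,-32,-33,-34,-35,-36,-37,-38,-39,-40,-41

steps = 4; useful = 128; efficiency = 128/128 = 1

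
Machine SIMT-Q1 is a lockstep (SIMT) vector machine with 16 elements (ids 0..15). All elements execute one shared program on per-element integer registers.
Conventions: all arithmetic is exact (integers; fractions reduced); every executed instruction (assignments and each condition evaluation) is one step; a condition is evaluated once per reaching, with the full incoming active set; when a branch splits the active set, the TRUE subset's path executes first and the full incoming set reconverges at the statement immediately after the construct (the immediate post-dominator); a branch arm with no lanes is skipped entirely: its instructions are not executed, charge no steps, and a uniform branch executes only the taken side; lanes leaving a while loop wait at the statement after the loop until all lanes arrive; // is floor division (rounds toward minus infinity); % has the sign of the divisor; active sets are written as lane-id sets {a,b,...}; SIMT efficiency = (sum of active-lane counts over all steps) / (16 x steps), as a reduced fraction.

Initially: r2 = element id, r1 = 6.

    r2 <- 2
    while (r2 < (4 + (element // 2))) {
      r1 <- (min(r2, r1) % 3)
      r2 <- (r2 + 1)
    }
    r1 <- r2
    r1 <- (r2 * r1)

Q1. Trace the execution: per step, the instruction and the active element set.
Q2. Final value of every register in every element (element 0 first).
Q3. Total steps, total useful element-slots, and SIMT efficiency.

step 0: r2 <- 2                      {0,1,2,3,4,5,6,7,8,9,10,11,12,13,14,15}
step 1: eval (r2 < (4 + (element // 2))) {0,1,2,3,4,5,6,7,8,9,10,11,12,13,14,15}
step 2: r1 <- (min(r2, r1) % 3)      {0,1,2,3,4,5,6,7,8,9,10,11,12,13,14,15}
step 3: r2 <- (r2 + 1)               {0,1,2,3,4,5,6,7,8,9,10,11,12,13,14,15}
step 4: eval (r2 < (4 + (element // 2))) {0,1,2,3,4,5,6,7,8,9,10,11,12,13,14,15}
step 5: r1 <- (min(r2, r1) % 3)      {0,1,2,3,4,5,6,7,8,9,10,11,12,13,14,15}
step 6: r2 <- (r2 + 1)               {0,1,2,3,4,5,6,7,8,9,10,11,12,13,14,15}
step 7: eval (r2 < (4 + (element // 2))) {0,1,2,3,4,5,6,7,8,9,10,11,12,13,14,15}
step 8: r1 <- (min(r2, r1) % 3)      {2,3,4,5,6,7,8,9,10,11,12,13,14,15}
step 9: r2 <- (r2 + 1)               {2,3,4,5,6,7,8,9,10,11,12,13,14,15}
step 10: eval (r2 < (4 + (element // 2))) {2,3,4,5,6,7,8,9,10,11,12,13,14,15}
step 11: r1 <- (min(r2, r1) % 3)      {4,5,6,7,8,9,10,11,12,13,14,15}
step 12: r2 <- (r2 + 1)               {4,5,6,7,8,9,10,11,12,13,14,15}
step 13: eval (r2 < (4 + (element // 2))) {4,5,6,7,8,9,10,11,12,13,14,15}
step 14: r1 <- (min(r2, r1) % 3)      {6,7,8,9,10,11,12,13,14,15}
step 15: r2 <- (r2 + 1)               {6,7,8,9,10,11,12,13,14,15}
step 16: eval (r2 < (4 + (element // 2))) {6,7,8,9,10,11,12,13,14,15}
step 17: r1 <- (min(r2, r1) % 3)      {8,9,10,11,12,13,14,15}
step 18: r2 <- (r2 + 1)               {8,9,10,11,12,13,14,15}
step 19: eval (r2 < (4 + (element // 2))) {8,9,10,11,12,13,14,15}
step 20: r1 <- (min(r2, r1) % 3)      {10,11,12,13,14,15}
step 21: r2 <- (r2 + 1)               {10,11,12,13,14,15}
step 22: eval (r2 < (4 + (element // 2))) {10,11,12,13,14,15}
step 23: r1 <- (min(r2, r1) % 3)      {12,13,14,15}
step 24: r2 <- (r2 + 1)               {12,13,14,15}
step 25: eval (r2 < (4 + (element // 2))) {12,13,14,15}
step 26: r1 <- (min(r2, r1) % 3)      {14,15}
step 27: r2 <- (r2 + 1)               {14,15}
step 28: eval (r2 < (4 + (element // 2))) {14,15}
step 29: r1 <- r2                     {0,1,2,3,4,5,6,7,8,9,10,11,12,13,14,15}
step 30: r1 <- (r2 * r1)              {0,1,2,3,4,5,6,7,8,9,10,11,12,13,14,15}

Answer: 31 steps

r2: 4,4,5,5,6,6,7,7,8,8,9,9,10,10,11,11
r1: 16,16,25,25,36,36,49,49,64,64,81,81,100,100,121,121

steps = 31; useful = 328; efficiency = 328/496 = 41/62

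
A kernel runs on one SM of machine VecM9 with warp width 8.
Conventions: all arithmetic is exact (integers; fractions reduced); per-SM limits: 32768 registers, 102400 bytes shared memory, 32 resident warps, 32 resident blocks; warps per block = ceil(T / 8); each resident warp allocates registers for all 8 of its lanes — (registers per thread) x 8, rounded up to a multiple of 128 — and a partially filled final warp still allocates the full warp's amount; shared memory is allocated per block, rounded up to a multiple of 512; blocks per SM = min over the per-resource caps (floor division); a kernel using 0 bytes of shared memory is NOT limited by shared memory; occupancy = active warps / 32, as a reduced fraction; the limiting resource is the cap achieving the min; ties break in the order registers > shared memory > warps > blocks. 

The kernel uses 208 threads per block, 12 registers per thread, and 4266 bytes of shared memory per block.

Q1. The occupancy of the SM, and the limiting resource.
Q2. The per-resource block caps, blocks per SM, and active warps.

Answer: occupancy 13/16, limited by warps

registers: 9 blocks
shared memory: 22 blocks
warps: 1 block
blocks: 32 blocks

Answer: 1 block, 26 active warps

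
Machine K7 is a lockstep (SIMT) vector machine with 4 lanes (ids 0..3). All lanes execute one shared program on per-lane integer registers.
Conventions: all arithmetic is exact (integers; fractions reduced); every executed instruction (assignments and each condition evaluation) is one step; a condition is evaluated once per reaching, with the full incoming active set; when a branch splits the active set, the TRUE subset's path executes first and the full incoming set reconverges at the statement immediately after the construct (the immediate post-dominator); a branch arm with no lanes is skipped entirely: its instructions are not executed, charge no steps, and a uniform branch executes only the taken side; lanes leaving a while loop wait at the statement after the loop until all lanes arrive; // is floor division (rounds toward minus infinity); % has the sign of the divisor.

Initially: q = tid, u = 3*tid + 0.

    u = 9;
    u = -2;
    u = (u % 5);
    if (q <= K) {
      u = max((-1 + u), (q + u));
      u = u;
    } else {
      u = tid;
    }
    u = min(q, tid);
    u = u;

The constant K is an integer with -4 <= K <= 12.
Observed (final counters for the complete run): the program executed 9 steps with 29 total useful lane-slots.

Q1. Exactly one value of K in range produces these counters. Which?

Answer: K = 0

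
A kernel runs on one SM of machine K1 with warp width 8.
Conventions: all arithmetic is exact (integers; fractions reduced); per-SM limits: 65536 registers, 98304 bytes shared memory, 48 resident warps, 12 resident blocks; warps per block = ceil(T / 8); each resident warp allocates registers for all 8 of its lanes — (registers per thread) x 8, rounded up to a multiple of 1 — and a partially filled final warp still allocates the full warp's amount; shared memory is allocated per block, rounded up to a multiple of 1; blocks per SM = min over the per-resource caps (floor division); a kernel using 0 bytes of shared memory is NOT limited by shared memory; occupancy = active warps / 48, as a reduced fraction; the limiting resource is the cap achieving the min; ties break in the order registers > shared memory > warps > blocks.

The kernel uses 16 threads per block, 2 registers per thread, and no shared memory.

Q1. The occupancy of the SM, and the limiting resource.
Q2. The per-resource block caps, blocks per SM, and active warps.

Answer: occupancy 1/2, limited by blocks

registers: 2048 blocks
shared memory: no limit (kernel uses none)
warps: 24 blocks
blocks: 12 blocks

Answer: 12 blocks, 24 active warps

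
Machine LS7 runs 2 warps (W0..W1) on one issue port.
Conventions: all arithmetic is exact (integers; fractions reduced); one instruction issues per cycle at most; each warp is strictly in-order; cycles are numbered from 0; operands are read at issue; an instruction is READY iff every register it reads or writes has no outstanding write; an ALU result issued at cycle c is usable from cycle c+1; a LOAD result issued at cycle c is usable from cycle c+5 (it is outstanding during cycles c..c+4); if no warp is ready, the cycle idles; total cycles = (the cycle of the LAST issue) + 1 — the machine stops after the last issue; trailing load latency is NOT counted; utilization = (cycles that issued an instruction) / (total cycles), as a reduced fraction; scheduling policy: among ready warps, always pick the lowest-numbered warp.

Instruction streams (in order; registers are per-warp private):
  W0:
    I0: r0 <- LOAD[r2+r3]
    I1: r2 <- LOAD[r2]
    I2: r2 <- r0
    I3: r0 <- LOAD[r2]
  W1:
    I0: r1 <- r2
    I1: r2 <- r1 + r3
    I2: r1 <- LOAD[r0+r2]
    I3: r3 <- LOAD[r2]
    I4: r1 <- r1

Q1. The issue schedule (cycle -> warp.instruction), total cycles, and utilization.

cycle 0: W0.I0
cycle 1: W0.I1
cycle 2: W1.I0
cycle 3: W1.I1
cycle 4: W1.I2
cycle 5: W1.I3
cycle 6: W0.I2
cycle 7: W0.I3
cycle 8: idle
cycle 9: W1.I4

Answer: 10 cycles, utilization 9/10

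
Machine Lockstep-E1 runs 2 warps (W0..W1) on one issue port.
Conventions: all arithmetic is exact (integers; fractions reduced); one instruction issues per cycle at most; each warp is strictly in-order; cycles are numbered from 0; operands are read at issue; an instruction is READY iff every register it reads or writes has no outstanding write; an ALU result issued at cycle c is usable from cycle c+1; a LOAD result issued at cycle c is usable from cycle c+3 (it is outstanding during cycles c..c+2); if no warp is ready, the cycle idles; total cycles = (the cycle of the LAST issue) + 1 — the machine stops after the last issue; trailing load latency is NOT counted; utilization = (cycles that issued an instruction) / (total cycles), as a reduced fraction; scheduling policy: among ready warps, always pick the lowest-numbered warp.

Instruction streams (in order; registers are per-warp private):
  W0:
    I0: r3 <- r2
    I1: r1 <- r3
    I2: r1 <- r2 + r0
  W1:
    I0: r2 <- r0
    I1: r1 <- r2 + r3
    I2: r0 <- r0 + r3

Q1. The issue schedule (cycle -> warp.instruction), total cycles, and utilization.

cycle 0: W0.I0
cycle 1: W0.I1
cycle 2: W0.I2
cycle 3: W1.I0
cycle 4: W1.I1
cycle 5: W1.I2

Answer: 6 cycles, utilization 1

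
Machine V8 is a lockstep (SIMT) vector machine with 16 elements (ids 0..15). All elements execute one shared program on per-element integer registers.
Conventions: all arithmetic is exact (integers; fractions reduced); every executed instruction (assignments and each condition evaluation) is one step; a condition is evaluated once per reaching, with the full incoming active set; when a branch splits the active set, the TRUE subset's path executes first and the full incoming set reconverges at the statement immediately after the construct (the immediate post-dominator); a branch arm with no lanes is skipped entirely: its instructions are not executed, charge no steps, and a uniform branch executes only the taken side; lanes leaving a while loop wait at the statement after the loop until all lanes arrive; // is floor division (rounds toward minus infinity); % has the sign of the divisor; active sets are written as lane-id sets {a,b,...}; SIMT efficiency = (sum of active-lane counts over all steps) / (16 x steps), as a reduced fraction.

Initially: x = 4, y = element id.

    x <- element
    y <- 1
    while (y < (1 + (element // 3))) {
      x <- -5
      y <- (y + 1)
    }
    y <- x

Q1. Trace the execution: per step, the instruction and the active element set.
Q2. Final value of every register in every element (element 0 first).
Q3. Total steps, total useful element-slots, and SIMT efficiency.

step 0: x <- element                 {0,1,2,3,4,5,6,7,8,9,10,11,12,13,14,15}
step 1: y <- 1                       {0,1,2,3,4,5,6,7,8,9,10,11,12,13,14,15}
step 2: eval (y < (1 + (element // 3))) {0,1,2,3,4,5,6,7,8,9,10,11,12,13,14,15}
step 3: x <- -5                      {3,4,5,6,7,8,9,10,11,12,13,14,15}
step 4: y <- (y + 1)                 {3,4,5,6,7,8,9,10,11,12,13,14,15}
step 5: eval (y < (1 + (element // 3))) {3,4,5,6,7,8,9,10,11,12,13,14,15}
step 6: x <- -5                      {6,7,8,9,10,11,12,13,14,15}
step 7: y <- (y + 1)                 {6,7,8,9,10,11,12,13,14,15}
step 8: eval (y < (1 + (element // 3))) {6,7,8,9,10,11,12,13,14,15}
step 9: x <- -5                      {9,10,11,12,13,14,15}
step 10: y <- (y + 1)                 {9,10,11,12,13,14,15}
step 11: eval (y < (1 + (element // 3))) {9,10,11,12,13,14,15}
step 12: x <- -5                      {12,13,14,15}
step 13: y <- (y + 1)                 {12,13,14,15}
step 14: eval (y < (1 + (element // 3))) {12,13,14,15}
step 15: x <- -5                      {15}
step 16: y <- (y + 1)                 {15}
step 17: eval (y < (1 + (element // 3))) {15}
step 18: y <- x                       {0,1,2,3,4,5,6,7,8,9,10,11,12,13,14,15}

Answer: 19 steps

x: 0,1,2,-5,-5,-5,-5,-5,-5,-5,-5,-5,-5,-5,-5,-5
y: 0,1,2,-5,-5,-5,-5,-5,-5,-5,-5,-5,-5,-5,-5,-5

steps = 19; useful = 169; efficiency = 169/304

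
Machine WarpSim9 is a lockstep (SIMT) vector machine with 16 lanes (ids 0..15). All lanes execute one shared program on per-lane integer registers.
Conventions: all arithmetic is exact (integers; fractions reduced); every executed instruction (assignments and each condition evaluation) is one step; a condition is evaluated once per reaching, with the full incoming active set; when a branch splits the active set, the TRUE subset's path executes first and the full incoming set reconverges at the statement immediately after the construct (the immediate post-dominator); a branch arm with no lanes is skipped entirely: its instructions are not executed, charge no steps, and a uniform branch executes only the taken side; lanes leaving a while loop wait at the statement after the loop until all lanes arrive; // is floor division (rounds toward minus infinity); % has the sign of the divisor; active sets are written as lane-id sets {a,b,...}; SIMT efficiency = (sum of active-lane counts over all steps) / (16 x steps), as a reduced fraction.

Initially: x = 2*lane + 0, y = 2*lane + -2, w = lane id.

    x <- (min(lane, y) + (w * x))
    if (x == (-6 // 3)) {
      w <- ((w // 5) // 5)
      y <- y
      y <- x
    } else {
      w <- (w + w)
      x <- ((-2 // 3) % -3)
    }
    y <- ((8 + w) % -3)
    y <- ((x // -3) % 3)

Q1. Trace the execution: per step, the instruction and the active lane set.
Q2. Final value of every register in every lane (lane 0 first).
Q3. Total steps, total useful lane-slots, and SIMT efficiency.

step 0: x <- (min(lane, y) + (w * x)) {0,1,2,3,4,5,6,7,8,9,10,11,12,13,14,15}
step 1: eval (x == (-6 // 3))        {0,1,2,3,4,5,6,7,8,9,10,11,12,13,14,15}
step 2: w <- ((w // 5) // 5)         {0}
step 3: y <- y                       {0}
step 4: y <- x                       {0}
step 5: w <- (w + w)                 {1,2,3,4,5,6,7,8,9,10,11,12,13,14,15}
step 6: x <- ((-2 // 3) % -3)        {1,2,3,4,5,6,7,8,9,10,11,12,13,14,15}
step 7: y <- ((8 + w) % -3)          {0,1,2,3,4,5,6,7,8,9,10,11,12,13,14,15}
step 8: y <- ((x // -3) % 3)         {0,1,2,3,4,5,6,7,8,9,10,11,12,13,14,15}

Answer: 9 steps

x: -2,-1,-1,-1,-1,-1,-1,-1,-1,-1,-1,-1,-1,-1,-1,-1
y: 0,0,0,0,0,0,0,0,0,0,0,0,0,0,0,0
w: 0,2,4,6,8,10,12,14,16,18,20,22,24,26,28,30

steps = 9; useful = 97; efficiency = 97/144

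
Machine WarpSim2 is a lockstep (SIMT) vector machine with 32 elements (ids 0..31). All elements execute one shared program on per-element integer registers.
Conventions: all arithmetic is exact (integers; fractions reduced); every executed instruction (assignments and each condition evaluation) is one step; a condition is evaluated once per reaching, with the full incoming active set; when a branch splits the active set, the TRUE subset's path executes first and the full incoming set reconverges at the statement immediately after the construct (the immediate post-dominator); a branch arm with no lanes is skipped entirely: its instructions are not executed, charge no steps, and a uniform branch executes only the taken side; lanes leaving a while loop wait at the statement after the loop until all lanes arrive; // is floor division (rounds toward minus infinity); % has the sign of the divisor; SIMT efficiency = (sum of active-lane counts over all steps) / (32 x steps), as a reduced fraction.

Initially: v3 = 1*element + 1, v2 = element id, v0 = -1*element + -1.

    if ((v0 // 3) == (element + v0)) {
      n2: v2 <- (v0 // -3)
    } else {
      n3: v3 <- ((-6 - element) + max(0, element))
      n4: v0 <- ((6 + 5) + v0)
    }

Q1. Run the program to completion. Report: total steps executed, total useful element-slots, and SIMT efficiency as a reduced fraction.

Answer: 4 steps, 93 useful, 93/128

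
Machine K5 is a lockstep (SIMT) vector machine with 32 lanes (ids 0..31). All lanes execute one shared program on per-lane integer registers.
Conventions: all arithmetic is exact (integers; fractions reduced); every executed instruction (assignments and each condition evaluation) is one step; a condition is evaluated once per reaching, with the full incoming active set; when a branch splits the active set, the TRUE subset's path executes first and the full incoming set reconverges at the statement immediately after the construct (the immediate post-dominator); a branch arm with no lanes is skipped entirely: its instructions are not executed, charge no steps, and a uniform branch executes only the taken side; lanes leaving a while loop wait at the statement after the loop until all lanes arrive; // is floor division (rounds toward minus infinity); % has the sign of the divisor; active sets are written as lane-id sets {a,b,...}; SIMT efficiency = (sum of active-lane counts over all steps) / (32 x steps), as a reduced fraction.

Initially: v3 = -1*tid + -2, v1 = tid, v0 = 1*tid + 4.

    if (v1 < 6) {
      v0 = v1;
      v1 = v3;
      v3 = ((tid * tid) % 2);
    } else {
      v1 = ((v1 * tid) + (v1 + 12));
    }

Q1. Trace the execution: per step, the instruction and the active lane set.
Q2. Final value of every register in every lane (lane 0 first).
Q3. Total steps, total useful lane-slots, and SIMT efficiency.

step 0: eval (v1 < 6)                {0,1,2,3,4,5,6,7,8,9,10,11,12,13,14,15,16,17,18,19,20,21,22,23,24,25,26,27,28,29,30,31}
step 1: v0 <- v1                     {0,1,2,3,4,5}
step 2: v1 <- v3                     {0,1,2,3,4,5}
step 3: v3 <- ((tid * tid) % 2)      {0,1,2,3,4,5}
step 4: v1 <- ((v1 * tid) + (v1 + 12)) {6,7,8,9,10,11,12,13,14,15,16,17,18,19,20,21,22,23,24,25,26,27,28,29,30,31}

Answer: 5 steps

v3: 0,1,0,1,0,1,-8,-9,-10,-11,-12,-13,-14,-15,-16,-17,-18,-19,-20,-21,-22,-23,-24,-25,-26,-27,-28,-29,-30,-31,-32,-33
v1: -2,-3,-4,-5,-6,-7,54,68,84,102,122,144,168,194,222,252,284,318,354,392,432,474,518,564,612,662,714,768,824,882,942,1004
v0: 0,1,2,3,4,5,10,11,12,13,14,15,16,17,18,19,20,21,22,23,24,25,26,27,28,29,30,31,32,33,34,35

steps = 5; useful = 76; efficiency = 76/160 = 19/40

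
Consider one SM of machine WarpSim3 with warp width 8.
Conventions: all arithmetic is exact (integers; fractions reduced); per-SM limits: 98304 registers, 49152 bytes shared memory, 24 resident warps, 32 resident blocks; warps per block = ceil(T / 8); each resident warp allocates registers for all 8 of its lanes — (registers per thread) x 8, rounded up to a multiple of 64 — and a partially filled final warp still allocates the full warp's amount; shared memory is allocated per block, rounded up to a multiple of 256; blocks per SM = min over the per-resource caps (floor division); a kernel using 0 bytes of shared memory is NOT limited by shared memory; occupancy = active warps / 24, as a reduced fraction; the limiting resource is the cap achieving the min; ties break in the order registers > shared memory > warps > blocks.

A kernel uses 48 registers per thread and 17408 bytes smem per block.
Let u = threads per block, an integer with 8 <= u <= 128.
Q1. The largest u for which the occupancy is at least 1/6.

Answer: u = 128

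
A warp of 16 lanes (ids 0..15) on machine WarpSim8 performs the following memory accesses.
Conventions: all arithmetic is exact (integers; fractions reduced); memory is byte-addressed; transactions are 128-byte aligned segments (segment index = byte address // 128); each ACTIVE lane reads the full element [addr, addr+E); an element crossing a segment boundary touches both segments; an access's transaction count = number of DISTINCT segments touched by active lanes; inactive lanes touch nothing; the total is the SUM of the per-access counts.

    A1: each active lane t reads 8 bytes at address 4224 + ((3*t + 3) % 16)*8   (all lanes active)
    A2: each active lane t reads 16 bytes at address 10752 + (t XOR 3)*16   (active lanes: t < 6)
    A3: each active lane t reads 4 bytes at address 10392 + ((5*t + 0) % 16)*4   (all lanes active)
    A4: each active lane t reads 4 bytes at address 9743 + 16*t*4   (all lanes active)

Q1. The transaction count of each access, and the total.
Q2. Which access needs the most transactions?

A1: 1 transaction
A2: 1 transaction
A3: 1 transaction
A4: 8 transactions

Answer: 1,1,1,8; total 11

Answer: A4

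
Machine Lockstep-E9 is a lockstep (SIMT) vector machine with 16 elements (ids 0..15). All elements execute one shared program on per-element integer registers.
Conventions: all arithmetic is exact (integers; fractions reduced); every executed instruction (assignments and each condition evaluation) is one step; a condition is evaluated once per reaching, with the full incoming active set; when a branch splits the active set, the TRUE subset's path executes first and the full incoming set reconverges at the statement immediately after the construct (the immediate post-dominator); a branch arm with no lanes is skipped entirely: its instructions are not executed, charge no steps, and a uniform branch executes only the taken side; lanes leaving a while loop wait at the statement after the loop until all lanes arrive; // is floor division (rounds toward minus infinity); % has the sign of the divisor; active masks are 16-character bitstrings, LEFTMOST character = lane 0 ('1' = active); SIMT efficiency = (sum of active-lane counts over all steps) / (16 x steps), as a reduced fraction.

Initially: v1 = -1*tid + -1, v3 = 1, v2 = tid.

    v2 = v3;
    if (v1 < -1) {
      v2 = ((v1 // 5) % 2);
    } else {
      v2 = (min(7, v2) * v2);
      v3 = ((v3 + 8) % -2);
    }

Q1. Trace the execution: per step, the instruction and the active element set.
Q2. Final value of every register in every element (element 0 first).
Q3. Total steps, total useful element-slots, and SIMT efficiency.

step 0: v2 <- v3                     1111111111111111
step 1: eval (v1 < -1)               1111111111111111
step 2: v2 <- ((v1 // 5) % 2)        0111111111111111
step 3: v2 <- (min(7, v2) * v2)      1000000000000000
step 4: v3 <- ((v3 + 8) % -2)        1000000000000000

Answer: 5 steps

v1: -1,-2,-3,-4,-5,-6,-7,-8,-9,-10,-11,-12,-13,-14,-15,-16
v3: -1,1,1,1,1,1,1,1,1,1,1,1,1,1,1,1
v2: 1,1,1,1,1,0,0,0,0,0,1,1,1,1,1,0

steps = 5; useful = 49; efficiency = 49/80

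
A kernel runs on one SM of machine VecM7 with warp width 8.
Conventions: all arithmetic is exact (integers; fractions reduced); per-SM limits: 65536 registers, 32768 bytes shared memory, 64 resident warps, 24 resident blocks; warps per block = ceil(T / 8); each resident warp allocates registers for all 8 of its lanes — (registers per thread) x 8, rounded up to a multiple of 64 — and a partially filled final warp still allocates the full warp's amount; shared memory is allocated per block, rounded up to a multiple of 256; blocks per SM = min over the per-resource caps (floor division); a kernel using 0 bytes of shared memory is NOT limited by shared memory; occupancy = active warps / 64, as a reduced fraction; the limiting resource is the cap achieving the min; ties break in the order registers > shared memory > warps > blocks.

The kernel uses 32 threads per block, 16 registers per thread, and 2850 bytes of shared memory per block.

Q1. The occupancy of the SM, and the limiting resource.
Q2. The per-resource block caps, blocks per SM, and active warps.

Answer: occupancy 5/8, limited by shared memory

registers: 128 blocks
shared memory: 10 blocks
warps: 16 blocks
blocks: 24 blocks

Answer: 10 blocks, 40 active warps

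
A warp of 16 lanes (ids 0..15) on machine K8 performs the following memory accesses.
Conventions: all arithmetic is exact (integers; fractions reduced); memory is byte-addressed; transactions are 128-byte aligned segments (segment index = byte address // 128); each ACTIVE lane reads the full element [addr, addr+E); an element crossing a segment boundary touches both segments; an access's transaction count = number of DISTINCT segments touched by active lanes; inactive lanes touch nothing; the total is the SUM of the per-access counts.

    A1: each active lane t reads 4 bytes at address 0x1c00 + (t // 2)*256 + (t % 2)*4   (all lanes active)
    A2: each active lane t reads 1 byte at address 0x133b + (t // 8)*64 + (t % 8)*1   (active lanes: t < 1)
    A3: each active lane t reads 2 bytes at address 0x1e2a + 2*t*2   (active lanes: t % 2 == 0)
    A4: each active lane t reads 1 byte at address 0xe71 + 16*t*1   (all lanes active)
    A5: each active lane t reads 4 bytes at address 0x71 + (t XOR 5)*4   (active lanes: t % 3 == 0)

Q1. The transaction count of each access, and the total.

A1: 8 transactions
A2: 1 transaction
A3: 1 transaction
A4: 3 transactions
A5: 2 transactions

Answer: 8,1,1,3,2; total 15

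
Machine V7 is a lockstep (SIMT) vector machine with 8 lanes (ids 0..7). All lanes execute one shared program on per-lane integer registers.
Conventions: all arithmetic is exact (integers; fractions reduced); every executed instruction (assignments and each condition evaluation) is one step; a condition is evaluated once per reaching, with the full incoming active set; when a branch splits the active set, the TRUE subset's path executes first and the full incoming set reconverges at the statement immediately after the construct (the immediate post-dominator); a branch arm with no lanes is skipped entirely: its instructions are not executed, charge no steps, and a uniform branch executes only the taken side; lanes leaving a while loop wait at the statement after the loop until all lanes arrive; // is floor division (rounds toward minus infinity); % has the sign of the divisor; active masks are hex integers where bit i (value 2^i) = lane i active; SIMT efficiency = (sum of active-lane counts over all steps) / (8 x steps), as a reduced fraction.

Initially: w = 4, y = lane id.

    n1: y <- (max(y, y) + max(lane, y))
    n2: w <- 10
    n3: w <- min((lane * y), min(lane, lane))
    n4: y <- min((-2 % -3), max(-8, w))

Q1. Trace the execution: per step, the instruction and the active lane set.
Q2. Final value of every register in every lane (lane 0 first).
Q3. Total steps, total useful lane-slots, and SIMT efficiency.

step 0: y <- (max(y, y) + max(lane, y)) 0xff
step 1: w <- 10                      0xff
step 2: w <- min((lane * y), min(lane, lane)) 0xff
step 3: y <- min((-2 % -3), max(-8, w)) 0xff

Answer: 4 steps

w: 0,1,2,3,4,5,6,7
y: -2,-2,-2,-2,-2,-2,-2,-2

steps = 4; useful = 32; efficiency = 32/32 = 1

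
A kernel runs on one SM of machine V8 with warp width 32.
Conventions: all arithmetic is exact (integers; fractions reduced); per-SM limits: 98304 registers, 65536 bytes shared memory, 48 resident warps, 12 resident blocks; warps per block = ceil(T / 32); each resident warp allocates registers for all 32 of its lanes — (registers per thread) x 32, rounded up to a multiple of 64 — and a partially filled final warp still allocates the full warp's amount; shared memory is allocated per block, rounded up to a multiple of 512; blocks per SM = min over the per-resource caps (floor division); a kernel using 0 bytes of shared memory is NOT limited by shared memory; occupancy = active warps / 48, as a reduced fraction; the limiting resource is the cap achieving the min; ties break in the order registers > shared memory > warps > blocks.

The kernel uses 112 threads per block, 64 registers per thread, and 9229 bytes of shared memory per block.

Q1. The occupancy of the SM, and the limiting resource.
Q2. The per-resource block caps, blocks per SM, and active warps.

Answer: occupancy 1/2, limited by shared memory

registers: 12 blocks
shared memory: 6 blocks
warps: 12 blocks
blocks: 12 blocks

Answer: 6 blocks, 24 active warps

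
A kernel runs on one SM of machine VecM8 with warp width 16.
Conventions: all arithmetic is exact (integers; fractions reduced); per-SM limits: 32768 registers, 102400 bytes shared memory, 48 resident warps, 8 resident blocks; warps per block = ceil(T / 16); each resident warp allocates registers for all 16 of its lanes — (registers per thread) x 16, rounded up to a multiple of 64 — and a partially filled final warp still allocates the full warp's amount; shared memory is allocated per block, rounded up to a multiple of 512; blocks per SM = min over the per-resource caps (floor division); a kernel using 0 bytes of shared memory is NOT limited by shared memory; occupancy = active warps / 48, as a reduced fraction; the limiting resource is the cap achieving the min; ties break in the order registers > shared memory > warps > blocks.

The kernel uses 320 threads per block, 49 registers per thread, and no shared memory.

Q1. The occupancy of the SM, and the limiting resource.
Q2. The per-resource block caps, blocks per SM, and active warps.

Answer: occupancy 5/12, limited by registers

registers: 1 block
shared memory: no limit (kernel uses none)
warps: 2 blocks
blocks: 8 blocks

Answer: 1 block, 20 active warps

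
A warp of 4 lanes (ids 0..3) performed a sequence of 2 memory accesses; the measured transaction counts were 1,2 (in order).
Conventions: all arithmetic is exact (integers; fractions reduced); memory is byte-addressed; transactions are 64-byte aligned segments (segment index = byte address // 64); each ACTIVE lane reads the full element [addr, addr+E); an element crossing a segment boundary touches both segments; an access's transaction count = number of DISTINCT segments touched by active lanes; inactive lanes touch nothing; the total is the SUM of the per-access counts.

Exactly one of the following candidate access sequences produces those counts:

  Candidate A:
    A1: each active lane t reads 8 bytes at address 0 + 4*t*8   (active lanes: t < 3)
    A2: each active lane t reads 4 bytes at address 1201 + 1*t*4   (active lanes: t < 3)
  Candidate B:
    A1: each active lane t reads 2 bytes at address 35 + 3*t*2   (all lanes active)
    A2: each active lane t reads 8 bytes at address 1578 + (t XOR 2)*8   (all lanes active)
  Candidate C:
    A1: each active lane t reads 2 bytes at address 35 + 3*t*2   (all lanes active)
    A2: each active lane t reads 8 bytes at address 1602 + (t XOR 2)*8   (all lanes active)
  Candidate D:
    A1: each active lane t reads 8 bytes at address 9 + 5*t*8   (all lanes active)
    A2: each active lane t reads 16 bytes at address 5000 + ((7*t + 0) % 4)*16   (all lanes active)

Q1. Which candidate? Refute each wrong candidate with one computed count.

A: A1 gives 2 transactions, not 1
C: A2 gives 1 transaction, not 2
D: A1 gives 3 transactions, not 1
B: all counts match (1,2)

Answer: B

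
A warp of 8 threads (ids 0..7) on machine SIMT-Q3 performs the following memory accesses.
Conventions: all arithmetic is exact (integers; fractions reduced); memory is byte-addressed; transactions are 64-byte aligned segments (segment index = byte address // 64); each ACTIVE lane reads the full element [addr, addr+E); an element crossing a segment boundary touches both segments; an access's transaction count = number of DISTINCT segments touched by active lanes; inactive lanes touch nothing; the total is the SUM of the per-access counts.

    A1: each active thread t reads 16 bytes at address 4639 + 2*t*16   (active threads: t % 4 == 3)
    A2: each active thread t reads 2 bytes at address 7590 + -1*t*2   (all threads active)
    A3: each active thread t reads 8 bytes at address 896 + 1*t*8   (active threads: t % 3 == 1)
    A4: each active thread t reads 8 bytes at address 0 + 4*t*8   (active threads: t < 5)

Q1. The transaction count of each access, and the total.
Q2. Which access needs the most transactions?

A1: 4 transactions
A2: 1 transaction
A3: 1 transaction
A4: 3 transactions

Answer: 4,1,1,3; total 9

Answer: A1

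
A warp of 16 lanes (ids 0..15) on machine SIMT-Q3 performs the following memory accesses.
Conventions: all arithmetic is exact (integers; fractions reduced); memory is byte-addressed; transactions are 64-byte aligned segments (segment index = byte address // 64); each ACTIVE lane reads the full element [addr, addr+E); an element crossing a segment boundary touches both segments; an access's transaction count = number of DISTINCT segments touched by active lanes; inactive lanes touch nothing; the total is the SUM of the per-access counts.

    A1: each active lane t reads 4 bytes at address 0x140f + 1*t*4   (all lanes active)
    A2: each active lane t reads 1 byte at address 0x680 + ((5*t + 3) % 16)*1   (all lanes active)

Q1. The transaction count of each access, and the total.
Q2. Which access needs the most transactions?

A1: 2 transactions
A2: 1 transaction

Answer: 2,1; total 3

Answer: A1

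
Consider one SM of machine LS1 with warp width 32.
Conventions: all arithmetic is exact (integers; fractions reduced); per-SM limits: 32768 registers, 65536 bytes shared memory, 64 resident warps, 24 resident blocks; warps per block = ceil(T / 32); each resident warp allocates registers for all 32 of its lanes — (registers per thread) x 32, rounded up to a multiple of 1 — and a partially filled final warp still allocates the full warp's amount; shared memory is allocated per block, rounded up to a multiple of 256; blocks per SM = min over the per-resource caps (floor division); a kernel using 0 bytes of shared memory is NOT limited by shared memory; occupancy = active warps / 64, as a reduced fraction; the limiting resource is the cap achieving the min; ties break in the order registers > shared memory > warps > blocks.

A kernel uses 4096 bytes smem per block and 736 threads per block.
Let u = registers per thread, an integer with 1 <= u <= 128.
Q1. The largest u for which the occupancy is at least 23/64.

Answer: u = 44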